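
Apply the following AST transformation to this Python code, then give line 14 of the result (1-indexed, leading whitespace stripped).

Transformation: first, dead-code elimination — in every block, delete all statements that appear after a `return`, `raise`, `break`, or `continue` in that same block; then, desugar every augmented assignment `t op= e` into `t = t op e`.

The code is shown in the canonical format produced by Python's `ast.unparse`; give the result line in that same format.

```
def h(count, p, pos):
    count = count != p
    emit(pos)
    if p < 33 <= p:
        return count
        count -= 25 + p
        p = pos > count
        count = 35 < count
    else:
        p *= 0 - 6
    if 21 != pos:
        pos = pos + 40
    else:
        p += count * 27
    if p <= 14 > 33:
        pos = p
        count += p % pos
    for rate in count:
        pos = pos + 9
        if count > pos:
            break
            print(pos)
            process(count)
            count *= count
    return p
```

Transformed code:
def h(count, p, pos):
    count = count != p
    emit(pos)
    if p < 33 <= p:
        return count
    else:
        p = p * (0 - 6)
    if 21 != pos:
        pos = pos + 40
    else:
        p = p + count * 27
    if p <= 14 > 33:
        pos = p
        count = count + p % pos
    for rate in count:
        pos = pos + 9
        if count > pos:
            break
    return p

count = count + p % pos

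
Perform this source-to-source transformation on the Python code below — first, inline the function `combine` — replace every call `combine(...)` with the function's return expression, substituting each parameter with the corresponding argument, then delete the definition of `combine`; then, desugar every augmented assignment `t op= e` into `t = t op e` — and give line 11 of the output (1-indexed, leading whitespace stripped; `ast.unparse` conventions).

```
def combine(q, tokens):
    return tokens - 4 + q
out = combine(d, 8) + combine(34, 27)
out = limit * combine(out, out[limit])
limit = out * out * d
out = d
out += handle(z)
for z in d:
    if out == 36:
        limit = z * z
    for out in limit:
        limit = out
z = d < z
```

Transformed code:
out = 8 - 4 + d + (27 - 4 + 34)
out = limit * (out[limit] - 4 + out)
limit = out * out * d
out = d
out = out + handle(z)
for z in d:
    if out == 36:
        limit = z * z
    for out in limit:
        limit = out
z = d < z

z = d < z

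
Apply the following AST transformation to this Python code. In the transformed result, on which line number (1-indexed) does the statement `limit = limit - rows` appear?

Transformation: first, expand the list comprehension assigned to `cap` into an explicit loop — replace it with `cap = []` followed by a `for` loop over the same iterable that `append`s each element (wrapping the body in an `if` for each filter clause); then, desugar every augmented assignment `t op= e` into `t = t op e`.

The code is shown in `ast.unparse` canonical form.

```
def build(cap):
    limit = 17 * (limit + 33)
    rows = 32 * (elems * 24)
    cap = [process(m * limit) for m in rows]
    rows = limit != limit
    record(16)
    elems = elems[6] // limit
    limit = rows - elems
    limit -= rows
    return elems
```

11

Transformed code:
def build(cap):
    limit = 17 * (limit + 33)
    rows = 32 * (elems * 24)
    cap = []
    for m in rows:
        cap.append(process(m * limit))
    rows = limit != limit
    record(16)
    elems = elems[6] // limit
    limit = rows - elems
    limit = limit - rows
    return elems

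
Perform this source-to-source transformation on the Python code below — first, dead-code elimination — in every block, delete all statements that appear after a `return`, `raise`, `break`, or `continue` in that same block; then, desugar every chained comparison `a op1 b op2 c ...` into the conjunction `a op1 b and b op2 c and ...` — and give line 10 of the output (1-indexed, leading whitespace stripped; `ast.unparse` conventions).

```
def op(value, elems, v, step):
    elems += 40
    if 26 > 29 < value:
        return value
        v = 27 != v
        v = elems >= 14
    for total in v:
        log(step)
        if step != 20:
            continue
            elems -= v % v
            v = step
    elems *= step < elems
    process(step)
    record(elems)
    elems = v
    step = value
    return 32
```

Transformed code:
def op(value, elems, v, step):
    elems += 40
    if 26 > 29 and 29 < value:
        return value
    for total in v:
        log(step)
        if step != 20:
            continue
    elems *= step < elems
    process(step)
    record(elems)
    elems = v
    step = value
    return 32

process(step)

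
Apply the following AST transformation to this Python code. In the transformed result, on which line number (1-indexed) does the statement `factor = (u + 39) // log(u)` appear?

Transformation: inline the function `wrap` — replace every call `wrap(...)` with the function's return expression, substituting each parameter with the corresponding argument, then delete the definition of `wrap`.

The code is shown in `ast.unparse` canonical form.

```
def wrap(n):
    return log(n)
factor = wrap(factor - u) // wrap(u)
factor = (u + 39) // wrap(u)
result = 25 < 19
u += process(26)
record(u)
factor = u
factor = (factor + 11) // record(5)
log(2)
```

Transformed code:
factor = log(factor - u) // log(u)
factor = (u + 39) // log(u)
result = 25 < 19
u += process(26)
record(u)
factor = u
factor = (factor + 11) // record(5)
log(2)

2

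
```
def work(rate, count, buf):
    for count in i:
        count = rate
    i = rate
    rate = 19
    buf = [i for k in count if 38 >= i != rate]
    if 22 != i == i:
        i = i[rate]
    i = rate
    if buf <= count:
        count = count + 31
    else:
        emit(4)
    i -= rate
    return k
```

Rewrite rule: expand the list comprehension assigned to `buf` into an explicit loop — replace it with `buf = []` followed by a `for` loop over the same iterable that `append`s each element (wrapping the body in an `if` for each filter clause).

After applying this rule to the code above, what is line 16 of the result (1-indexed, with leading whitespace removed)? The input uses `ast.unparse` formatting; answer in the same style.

Transformed code:
def work(rate, count, buf):
    for count in i:
        count = rate
    i = rate
    rate = 19
    buf = []
    for k in count:
        if 38 >= i != rate:
            buf.append(i)
    if 22 != i == i:
        i = i[rate]
    i = rate
    if buf <= count:
        count = count + 31
    else:
        emit(4)
    i -= rate
    return k

emit(4)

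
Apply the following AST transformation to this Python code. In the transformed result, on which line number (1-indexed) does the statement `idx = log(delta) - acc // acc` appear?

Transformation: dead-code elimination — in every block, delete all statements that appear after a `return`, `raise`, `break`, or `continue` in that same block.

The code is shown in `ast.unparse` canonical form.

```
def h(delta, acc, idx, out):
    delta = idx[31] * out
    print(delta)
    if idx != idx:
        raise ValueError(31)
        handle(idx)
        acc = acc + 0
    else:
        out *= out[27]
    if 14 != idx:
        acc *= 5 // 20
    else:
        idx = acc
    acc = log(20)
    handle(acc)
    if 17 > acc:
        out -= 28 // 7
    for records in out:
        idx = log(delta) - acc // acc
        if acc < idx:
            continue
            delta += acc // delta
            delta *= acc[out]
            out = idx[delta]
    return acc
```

17

Transformed code:
def h(delta, acc, idx, out):
    delta = idx[31] * out
    print(delta)
    if idx != idx:
        raise ValueError(31)
    else:
        out *= out[27]
    if 14 != idx:
        acc *= 5 // 20
    else:
        idx = acc
    acc = log(20)
    handle(acc)
    if 17 > acc:
        out -= 28 // 7
    for records in out:
        idx = log(delta) - acc // acc
        if acc < idx:
            continue
    return acc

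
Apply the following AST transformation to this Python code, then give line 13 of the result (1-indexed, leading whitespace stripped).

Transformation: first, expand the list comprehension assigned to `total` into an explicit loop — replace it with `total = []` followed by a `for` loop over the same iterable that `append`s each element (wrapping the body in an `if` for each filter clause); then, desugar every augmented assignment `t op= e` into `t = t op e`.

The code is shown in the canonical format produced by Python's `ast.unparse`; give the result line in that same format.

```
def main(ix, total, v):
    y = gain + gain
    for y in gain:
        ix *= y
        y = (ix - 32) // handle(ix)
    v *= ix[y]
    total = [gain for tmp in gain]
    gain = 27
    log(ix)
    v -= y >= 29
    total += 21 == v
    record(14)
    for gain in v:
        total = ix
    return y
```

Transformed code:
def main(ix, total, v):
    y = gain + gain
    for y in gain:
        ix = ix * y
        y = (ix - 32) // handle(ix)
    v = v * ix[y]
    total = []
    for tmp in gain:
        total.append(gain)
    gain = 27
    log(ix)
    v = v - (y >= 29)
    total = total + (21 == v)
    record(14)
    for gain in v:
        total = ix
    return y

total = total + (21 == v)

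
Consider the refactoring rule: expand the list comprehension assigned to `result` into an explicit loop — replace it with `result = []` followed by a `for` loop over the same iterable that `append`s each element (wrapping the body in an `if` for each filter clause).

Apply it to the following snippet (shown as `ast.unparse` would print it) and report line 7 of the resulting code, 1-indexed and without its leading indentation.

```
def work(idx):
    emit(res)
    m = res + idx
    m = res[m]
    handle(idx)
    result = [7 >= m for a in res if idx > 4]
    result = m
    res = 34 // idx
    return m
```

for a in res:

Transformed code:
def work(idx):
    emit(res)
    m = res + idx
    m = res[m]
    handle(idx)
    result = []
    for a in res:
        if idx > 4:
            result.append(7 >= m)
    result = m
    res = 34 // idx
    return m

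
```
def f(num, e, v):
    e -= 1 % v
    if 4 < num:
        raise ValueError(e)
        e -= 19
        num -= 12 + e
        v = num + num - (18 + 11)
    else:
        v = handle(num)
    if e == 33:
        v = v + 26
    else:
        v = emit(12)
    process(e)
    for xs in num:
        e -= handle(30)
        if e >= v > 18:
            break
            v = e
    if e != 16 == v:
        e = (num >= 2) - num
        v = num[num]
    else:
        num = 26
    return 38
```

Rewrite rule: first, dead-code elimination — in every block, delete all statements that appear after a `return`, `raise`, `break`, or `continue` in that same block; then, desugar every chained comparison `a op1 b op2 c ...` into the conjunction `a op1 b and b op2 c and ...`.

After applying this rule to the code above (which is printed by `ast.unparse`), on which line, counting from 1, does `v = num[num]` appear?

18

Transformed code:
def f(num, e, v):
    e -= 1 % v
    if 4 < num:
        raise ValueError(e)
    else:
        v = handle(num)
    if e == 33:
        v = v + 26
    else:
        v = emit(12)
    process(e)
    for xs in num:
        e -= handle(30)
        if e >= v and v > 18:
            break
    if e != 16 and 16 == v:
        e = (num >= 2) - num
        v = num[num]
    else:
        num = 26
    return 38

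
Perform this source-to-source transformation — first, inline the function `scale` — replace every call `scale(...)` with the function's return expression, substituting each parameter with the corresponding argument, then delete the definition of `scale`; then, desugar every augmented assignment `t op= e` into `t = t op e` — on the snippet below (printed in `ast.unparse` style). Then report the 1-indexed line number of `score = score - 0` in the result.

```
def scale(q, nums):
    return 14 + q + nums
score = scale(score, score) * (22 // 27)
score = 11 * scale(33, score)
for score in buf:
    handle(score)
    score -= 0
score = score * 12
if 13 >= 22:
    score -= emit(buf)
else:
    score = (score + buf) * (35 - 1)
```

Transformed code:
score = (14 + score + score) * (22 // 27)
score = 11 * (14 + 33 + score)
for score in buf:
    handle(score)
    score = score - 0
score = score * 12
if 13 >= 22:
    score = score - emit(buf)
else:
    score = (score + buf) * (35 - 1)

5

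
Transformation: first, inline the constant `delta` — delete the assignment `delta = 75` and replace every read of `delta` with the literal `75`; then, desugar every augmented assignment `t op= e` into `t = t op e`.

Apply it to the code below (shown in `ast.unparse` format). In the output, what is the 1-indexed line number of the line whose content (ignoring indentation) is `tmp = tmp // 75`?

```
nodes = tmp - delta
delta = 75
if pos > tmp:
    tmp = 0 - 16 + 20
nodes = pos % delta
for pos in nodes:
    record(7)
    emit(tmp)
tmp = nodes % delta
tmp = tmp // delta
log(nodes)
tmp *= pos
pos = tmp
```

9

Transformed code:
nodes = tmp - 75
if pos > tmp:
    tmp = 0 - 16 + 20
nodes = pos % 75
for pos in nodes:
    record(7)
    emit(tmp)
tmp = nodes % 75
tmp = tmp // 75
log(nodes)
tmp = tmp * pos
pos = tmp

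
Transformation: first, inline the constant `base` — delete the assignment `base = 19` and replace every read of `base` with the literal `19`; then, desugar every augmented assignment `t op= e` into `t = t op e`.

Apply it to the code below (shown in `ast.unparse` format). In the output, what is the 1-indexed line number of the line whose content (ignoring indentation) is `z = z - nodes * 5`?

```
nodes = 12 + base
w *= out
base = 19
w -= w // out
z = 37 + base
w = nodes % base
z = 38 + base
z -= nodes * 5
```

7

Transformed code:
nodes = 12 + 19
w = w * out
w = w - w // out
z = 37 + 19
w = nodes % 19
z = 38 + 19
z = z - nodes * 5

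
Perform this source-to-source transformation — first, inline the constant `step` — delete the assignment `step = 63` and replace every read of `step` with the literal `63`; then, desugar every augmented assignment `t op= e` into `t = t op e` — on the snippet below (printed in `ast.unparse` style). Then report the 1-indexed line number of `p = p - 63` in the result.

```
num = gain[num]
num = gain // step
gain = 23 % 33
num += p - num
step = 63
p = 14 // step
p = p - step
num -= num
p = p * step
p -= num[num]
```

6

Transformed code:
num = gain[num]
num = gain // 63
gain = 23 % 33
num = num + (p - num)
p = 14 // 63
p = p - 63
num = num - num
p = p * 63
p = p - num[num]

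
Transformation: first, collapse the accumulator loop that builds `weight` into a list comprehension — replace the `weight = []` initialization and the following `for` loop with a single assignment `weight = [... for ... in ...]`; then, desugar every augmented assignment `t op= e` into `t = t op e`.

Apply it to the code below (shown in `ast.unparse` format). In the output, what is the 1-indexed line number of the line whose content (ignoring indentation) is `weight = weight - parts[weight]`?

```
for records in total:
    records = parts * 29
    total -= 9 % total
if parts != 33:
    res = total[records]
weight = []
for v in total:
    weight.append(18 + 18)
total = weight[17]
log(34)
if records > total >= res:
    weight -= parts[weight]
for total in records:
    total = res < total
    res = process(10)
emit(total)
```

Transformed code:
for records in total:
    records = parts * 29
    total = total - 9 % total
if parts != 33:
    res = total[records]
weight = [18 + 18 for v in total]
total = weight[17]
log(34)
if records > total >= res:
    weight = weight - parts[weight]
for total in records:
    total = res < total
    res = process(10)
emit(total)

10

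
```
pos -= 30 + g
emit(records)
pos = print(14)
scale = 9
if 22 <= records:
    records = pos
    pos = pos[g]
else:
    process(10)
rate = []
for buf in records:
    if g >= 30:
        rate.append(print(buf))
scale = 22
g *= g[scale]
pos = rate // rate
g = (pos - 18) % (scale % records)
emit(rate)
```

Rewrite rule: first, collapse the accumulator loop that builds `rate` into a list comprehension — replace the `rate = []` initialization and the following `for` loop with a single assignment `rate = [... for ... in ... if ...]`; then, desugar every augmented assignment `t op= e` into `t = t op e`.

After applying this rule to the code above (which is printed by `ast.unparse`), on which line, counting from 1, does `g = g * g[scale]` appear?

Transformed code:
pos = pos - (30 + g)
emit(records)
pos = print(14)
scale = 9
if 22 <= records:
    records = pos
    pos = pos[g]
else:
    process(10)
rate = [print(buf) for buf in records if g >= 30]
scale = 22
g = g * g[scale]
pos = rate // rate
g = (pos - 18) % (scale % records)
emit(rate)

12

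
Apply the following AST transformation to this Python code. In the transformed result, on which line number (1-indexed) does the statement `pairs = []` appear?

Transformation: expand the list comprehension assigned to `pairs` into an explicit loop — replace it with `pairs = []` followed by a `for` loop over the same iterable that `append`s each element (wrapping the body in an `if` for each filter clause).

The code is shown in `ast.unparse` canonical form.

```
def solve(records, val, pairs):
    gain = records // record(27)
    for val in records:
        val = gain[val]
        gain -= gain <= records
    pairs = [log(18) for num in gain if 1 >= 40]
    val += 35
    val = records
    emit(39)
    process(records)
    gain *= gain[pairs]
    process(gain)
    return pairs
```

Transformed code:
def solve(records, val, pairs):
    gain = records // record(27)
    for val in records:
        val = gain[val]
        gain -= gain <= records
    pairs = []
    for num in gain:
        if 1 >= 40:
            pairs.append(log(18))
    val += 35
    val = records
    emit(39)
    process(records)
    gain *= gain[pairs]
    process(gain)
    return pairs

6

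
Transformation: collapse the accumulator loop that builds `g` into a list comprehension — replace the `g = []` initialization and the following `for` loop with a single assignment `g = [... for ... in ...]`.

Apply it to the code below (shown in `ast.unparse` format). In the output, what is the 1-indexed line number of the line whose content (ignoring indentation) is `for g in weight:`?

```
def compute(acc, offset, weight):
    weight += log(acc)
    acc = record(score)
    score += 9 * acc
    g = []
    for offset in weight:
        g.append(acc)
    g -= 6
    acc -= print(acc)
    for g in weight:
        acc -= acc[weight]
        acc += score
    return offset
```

Transformed code:
def compute(acc, offset, weight):
    weight += log(acc)
    acc = record(score)
    score += 9 * acc
    g = [acc for offset in weight]
    g -= 6
    acc -= print(acc)
    for g in weight:
        acc -= acc[weight]
        acc += score
    return offset

8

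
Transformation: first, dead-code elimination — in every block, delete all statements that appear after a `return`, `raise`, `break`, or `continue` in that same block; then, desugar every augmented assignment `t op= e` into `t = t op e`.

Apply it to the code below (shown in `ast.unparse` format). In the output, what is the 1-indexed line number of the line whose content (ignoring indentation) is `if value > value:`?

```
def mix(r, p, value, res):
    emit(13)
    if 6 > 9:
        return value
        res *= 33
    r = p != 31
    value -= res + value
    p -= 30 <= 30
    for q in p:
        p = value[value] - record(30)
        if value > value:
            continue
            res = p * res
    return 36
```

Transformed code:
def mix(r, p, value, res):
    emit(13)
    if 6 > 9:
        return value
    r = p != 31
    value = value - (res + value)
    p = p - (30 <= 30)
    for q in p:
        p = value[value] - record(30)
        if value > value:
            continue
    return 36

10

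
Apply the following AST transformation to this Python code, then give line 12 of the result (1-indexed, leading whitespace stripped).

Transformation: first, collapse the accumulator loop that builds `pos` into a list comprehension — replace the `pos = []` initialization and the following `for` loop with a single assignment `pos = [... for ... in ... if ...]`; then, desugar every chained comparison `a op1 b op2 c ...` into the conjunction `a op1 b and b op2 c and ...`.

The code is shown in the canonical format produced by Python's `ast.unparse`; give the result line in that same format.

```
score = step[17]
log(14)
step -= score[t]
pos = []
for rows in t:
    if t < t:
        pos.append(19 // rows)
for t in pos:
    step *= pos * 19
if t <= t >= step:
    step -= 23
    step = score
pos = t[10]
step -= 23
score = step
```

score = step

Transformed code:
score = step[17]
log(14)
step -= score[t]
pos = [19 // rows for rows in t if t < t]
for t in pos:
    step *= pos * 19
if t <= t and t >= step:
    step -= 23
    step = score
pos = t[10]
step -= 23
score = step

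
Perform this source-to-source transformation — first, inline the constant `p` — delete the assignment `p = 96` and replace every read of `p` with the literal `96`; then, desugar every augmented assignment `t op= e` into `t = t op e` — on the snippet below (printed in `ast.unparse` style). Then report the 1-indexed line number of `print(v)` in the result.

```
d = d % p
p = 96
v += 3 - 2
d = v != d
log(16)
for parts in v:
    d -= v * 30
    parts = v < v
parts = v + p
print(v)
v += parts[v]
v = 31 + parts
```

9

Transformed code:
d = d % 96
v = v + (3 - 2)
d = v != d
log(16)
for parts in v:
    d = d - v * 30
    parts = v < v
parts = v + 96
print(v)
v = v + parts[v]
v = 31 + parts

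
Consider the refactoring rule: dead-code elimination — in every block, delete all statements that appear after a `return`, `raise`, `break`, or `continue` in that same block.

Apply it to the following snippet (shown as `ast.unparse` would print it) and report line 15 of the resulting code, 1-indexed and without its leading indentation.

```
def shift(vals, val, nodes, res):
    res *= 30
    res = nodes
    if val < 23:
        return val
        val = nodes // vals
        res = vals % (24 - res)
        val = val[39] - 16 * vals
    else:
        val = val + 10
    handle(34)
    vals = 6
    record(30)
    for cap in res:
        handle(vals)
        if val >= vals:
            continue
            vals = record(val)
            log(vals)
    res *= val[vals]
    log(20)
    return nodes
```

Transformed code:
def shift(vals, val, nodes, res):
    res *= 30
    res = nodes
    if val < 23:
        return val
    else:
        val = val + 10
    handle(34)
    vals = 6
    record(30)
    for cap in res:
        handle(vals)
        if val >= vals:
            continue
    res *= val[vals]
    log(20)
    return nodes

res *= val[vals]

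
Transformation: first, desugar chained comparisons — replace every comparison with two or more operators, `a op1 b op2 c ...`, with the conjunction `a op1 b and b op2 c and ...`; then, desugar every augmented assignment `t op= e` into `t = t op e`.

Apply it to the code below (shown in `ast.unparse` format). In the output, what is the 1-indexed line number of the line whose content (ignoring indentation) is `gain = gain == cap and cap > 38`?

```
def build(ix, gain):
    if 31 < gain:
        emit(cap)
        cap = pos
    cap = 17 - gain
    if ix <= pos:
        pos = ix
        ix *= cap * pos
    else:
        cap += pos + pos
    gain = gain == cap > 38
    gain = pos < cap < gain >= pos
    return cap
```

11

Transformed code:
def build(ix, gain):
    if 31 < gain:
        emit(cap)
        cap = pos
    cap = 17 - gain
    if ix <= pos:
        pos = ix
        ix = ix * (cap * pos)
    else:
        cap = cap + (pos + pos)
    gain = gain == cap and cap > 38
    gain = pos < cap and cap < gain and (gain >= pos)
    return cap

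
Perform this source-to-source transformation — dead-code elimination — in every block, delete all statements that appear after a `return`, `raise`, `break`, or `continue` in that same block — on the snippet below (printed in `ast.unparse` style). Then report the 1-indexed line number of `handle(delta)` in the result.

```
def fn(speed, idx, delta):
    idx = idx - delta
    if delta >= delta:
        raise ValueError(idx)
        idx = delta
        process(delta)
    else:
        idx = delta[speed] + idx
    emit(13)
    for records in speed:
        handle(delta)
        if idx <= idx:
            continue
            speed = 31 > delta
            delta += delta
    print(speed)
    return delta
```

9

Transformed code:
def fn(speed, idx, delta):
    idx = idx - delta
    if delta >= delta:
        raise ValueError(idx)
    else:
        idx = delta[speed] + idx
    emit(13)
    for records in speed:
        handle(delta)
        if idx <= idx:
            continue
    print(speed)
    return delta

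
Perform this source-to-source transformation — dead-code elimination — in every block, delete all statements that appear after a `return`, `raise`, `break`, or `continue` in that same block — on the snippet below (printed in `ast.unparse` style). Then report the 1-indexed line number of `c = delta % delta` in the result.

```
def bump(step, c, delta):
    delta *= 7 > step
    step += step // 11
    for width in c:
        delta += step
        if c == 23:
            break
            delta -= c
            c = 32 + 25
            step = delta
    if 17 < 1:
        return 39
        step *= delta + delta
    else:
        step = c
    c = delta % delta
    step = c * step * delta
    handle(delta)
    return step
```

12

Transformed code:
def bump(step, c, delta):
    delta *= 7 > step
    step += step // 11
    for width in c:
        delta += step
        if c == 23:
            break
    if 17 < 1:
        return 39
    else:
        step = c
    c = delta % delta
    step = c * step * delta
    handle(delta)
    return step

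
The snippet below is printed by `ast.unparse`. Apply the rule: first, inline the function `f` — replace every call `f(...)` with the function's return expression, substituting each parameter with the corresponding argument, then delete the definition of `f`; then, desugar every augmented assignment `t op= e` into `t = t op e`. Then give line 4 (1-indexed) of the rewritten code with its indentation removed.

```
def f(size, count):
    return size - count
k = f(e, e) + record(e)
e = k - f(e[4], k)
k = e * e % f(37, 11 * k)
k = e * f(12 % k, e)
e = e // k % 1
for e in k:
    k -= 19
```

Transformed code:
k = e - e + record(e)
e = k - (e[4] - k)
k = e * e % (37 - 11 * k)
k = e * (12 % k - e)
e = e // k % 1
for e in k:
    k = k - 19

k = e * (12 % k - e)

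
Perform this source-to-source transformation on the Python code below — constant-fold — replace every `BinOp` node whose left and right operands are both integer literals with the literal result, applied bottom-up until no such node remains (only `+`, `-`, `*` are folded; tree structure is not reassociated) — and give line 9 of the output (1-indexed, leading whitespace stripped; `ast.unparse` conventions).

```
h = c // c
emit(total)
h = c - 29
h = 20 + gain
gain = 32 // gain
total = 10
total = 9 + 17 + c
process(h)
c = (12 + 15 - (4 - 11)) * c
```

c = 34 * c

Transformed code:
h = c // c
emit(total)
h = c - 29
h = 20 + gain
gain = 32 // gain
total = 10
total = 26 + c
process(h)
c = 34 * c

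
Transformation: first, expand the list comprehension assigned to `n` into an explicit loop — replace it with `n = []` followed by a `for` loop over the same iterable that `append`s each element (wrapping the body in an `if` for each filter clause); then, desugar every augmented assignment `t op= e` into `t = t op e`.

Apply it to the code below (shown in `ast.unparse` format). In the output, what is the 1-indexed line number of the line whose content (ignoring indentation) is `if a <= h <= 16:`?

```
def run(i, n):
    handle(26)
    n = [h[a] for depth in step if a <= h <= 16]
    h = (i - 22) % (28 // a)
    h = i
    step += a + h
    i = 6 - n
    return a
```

Transformed code:
def run(i, n):
    handle(26)
    n = []
    for depth in step:
        if a <= h <= 16:
            n.append(h[a])
    h = (i - 22) % (28 // a)
    h = i
    step = step + (a + h)
    i = 6 - n
    return a

5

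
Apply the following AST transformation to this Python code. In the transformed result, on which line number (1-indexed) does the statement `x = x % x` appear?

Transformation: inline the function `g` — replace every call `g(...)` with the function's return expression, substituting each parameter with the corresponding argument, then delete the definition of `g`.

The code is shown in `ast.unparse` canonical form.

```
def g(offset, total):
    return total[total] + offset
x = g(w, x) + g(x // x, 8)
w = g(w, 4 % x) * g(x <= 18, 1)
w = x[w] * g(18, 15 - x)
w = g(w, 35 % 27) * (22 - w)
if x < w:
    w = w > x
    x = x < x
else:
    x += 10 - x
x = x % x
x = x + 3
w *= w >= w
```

10

Transformed code:
x = x[x] + w + (8[8] + x // x)
w = ((4 % x)[4 % x] + w) * (1[1] + (x <= 18))
w = x[w] * ((15 - x)[15 - x] + 18)
w = ((35 % 27)[35 % 27] + w) * (22 - w)
if x < w:
    w = w > x
    x = x < x
else:
    x += 10 - x
x = x % x
x = x + 3
w *= w >= w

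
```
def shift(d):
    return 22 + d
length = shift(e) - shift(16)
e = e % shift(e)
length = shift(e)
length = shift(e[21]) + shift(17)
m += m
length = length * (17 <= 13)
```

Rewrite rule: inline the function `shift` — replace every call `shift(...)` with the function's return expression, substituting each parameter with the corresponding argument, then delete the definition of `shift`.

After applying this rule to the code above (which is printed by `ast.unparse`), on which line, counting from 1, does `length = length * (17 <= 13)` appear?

Transformed code:
length = 22 + e - (22 + 16)
e = e % (22 + e)
length = 22 + e
length = 22 + e[21] + (22 + 17)
m += m
length = length * (17 <= 13)

6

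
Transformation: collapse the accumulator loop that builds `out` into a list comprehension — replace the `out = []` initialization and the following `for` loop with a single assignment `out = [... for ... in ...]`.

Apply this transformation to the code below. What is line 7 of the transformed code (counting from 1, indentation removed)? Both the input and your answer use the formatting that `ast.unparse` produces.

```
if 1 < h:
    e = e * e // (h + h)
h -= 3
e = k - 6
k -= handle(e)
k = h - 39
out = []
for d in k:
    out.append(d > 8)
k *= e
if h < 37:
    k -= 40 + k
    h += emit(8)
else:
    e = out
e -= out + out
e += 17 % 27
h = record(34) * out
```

out = [d > 8 for d in k]

Transformed code:
if 1 < h:
    e = e * e // (h + h)
h -= 3
e = k - 6
k -= handle(e)
k = h - 39
out = [d > 8 for d in k]
k *= e
if h < 37:
    k -= 40 + k
    h += emit(8)
else:
    e = out
e -= out + out
e += 17 % 27
h = record(34) * out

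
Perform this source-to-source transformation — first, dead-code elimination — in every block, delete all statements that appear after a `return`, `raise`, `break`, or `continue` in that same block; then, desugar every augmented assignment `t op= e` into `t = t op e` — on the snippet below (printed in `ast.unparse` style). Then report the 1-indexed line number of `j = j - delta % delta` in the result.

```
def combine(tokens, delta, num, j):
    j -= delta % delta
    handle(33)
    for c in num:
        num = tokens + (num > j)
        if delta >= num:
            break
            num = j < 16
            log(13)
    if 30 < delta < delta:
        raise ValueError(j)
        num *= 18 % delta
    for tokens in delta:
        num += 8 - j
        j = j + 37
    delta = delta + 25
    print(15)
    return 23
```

Transformed code:
def combine(tokens, delta, num, j):
    j = j - delta % delta
    handle(33)
    for c in num:
        num = tokens + (num > j)
        if delta >= num:
            break
    if 30 < delta < delta:
        raise ValueError(j)
    for tokens in delta:
        num = num + (8 - j)
        j = j + 37
    delta = delta + 25
    print(15)
    return 23

2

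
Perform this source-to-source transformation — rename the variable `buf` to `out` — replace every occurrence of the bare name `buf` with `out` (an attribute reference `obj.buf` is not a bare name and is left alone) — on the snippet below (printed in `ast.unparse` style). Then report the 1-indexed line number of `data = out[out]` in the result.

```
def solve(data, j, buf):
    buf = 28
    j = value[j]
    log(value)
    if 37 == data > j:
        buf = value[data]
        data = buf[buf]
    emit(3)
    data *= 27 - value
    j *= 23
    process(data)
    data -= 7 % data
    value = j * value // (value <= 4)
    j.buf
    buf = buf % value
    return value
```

7

Transformed code:
def solve(data, j, out):
    out = 28
    j = value[j]
    log(value)
    if 37 == data > j:
        out = value[data]
        data = out[out]
    emit(3)
    data *= 27 - value
    j *= 23
    process(data)
    data -= 7 % data
    value = j * value // (value <= 4)
    j.buf
    out = out % value
    return value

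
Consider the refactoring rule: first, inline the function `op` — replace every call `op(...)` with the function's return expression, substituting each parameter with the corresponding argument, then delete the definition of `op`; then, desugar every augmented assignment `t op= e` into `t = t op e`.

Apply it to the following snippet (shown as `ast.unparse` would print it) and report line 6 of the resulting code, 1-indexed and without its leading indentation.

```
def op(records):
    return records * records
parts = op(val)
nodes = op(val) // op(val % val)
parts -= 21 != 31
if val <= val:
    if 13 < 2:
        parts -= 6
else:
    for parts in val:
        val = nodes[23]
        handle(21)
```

parts = parts - 6

Transformed code:
parts = val * val
nodes = val * val // (val % val * (val % val))
parts = parts - (21 != 31)
if val <= val:
    if 13 < 2:
        parts = parts - 6
else:
    for parts in val:
        val = nodes[23]
        handle(21)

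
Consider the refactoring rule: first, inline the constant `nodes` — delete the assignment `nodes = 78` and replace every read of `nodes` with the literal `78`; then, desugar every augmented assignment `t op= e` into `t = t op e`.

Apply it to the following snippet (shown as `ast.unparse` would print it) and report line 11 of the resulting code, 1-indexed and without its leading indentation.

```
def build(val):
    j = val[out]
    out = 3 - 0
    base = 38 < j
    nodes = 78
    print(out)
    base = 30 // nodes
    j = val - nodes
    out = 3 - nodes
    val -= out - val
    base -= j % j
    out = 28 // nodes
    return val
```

out = 28 // 78

Transformed code:
def build(val):
    j = val[out]
    out = 3 - 0
    base = 38 < j
    print(out)
    base = 30 // 78
    j = val - 78
    out = 3 - 78
    val = val - (out - val)
    base = base - j % j
    out = 28 // 78
    return val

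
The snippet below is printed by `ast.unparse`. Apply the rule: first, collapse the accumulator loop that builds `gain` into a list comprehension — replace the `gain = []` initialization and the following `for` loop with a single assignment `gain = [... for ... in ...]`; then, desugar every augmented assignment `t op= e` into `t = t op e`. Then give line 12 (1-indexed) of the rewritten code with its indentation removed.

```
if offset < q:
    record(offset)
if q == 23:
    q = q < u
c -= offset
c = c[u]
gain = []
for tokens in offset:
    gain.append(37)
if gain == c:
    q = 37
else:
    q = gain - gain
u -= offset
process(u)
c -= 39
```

Transformed code:
if offset < q:
    record(offset)
if q == 23:
    q = q < u
c = c - offset
c = c[u]
gain = [37 for tokens in offset]
if gain == c:
    q = 37
else:
    q = gain - gain
u = u - offset
process(u)
c = c - 39

u = u - offset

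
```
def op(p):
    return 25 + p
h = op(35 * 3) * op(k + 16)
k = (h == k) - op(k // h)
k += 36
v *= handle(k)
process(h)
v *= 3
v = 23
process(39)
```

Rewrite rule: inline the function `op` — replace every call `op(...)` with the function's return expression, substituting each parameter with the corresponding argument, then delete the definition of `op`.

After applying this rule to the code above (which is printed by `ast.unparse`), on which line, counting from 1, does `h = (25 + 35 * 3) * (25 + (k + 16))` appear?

Transformed code:
h = (25 + 35 * 3) * (25 + (k + 16))
k = (h == k) - (25 + k // h)
k += 36
v *= handle(k)
process(h)
v *= 3
v = 23
process(39)

1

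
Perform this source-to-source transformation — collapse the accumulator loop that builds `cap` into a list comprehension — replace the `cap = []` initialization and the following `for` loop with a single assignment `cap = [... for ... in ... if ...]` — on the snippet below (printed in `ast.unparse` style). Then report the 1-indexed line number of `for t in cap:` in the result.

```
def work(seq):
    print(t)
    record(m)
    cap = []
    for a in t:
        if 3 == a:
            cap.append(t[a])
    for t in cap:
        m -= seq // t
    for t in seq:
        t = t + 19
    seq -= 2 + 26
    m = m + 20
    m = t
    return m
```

5

Transformed code:
def work(seq):
    print(t)
    record(m)
    cap = [t[a] for a in t if 3 == a]
    for t in cap:
        m -= seq // t
    for t in seq:
        t = t + 19
    seq -= 2 + 26
    m = m + 20
    m = t
    return m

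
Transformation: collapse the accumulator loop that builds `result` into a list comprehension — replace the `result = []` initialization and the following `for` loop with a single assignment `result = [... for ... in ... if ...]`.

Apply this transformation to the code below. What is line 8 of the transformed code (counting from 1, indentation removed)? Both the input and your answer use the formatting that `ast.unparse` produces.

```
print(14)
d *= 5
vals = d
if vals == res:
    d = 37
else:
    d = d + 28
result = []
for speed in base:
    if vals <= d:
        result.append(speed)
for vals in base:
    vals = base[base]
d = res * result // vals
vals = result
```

result = [speed for speed in base if vals <= d]

Transformed code:
print(14)
d *= 5
vals = d
if vals == res:
    d = 37
else:
    d = d + 28
result = [speed for speed in base if vals <= d]
for vals in base:
    vals = base[base]
d = res * result // vals
vals = result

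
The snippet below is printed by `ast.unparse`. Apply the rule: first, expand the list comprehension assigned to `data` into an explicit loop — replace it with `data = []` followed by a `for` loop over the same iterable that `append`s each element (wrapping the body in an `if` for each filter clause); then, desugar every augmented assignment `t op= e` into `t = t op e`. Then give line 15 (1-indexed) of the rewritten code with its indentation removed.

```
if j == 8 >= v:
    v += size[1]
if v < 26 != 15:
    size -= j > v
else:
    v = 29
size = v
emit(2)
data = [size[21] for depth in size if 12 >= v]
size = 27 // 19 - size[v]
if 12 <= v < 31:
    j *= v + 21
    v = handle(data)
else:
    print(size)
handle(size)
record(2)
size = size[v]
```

Transformed code:
if j == 8 >= v:
    v = v + size[1]
if v < 26 != 15:
    size = size - (j > v)
else:
    v = 29
size = v
emit(2)
data = []
for depth in size:
    if 12 >= v:
        data.append(size[21])
size = 27 // 19 - size[v]
if 12 <= v < 31:
    j = j * (v + 21)
    v = handle(data)
else:
    print(size)
handle(size)
record(2)
size = size[v]

j = j * (v + 21)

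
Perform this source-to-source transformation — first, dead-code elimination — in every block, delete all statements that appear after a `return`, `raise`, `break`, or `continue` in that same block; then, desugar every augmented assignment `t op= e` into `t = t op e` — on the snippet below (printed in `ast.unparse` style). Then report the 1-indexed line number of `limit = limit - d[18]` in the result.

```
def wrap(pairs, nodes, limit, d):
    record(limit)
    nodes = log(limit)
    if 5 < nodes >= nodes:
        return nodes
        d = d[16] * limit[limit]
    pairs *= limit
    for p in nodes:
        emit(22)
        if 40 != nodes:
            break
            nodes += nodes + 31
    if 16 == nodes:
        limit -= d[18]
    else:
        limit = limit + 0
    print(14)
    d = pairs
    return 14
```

12

Transformed code:
def wrap(pairs, nodes, limit, d):
    record(limit)
    nodes = log(limit)
    if 5 < nodes >= nodes:
        return nodes
    pairs = pairs * limit
    for p in nodes:
        emit(22)
        if 40 != nodes:
            break
    if 16 == nodes:
        limit = limit - d[18]
    else:
        limit = limit + 0
    print(14)
    d = pairs
    return 14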